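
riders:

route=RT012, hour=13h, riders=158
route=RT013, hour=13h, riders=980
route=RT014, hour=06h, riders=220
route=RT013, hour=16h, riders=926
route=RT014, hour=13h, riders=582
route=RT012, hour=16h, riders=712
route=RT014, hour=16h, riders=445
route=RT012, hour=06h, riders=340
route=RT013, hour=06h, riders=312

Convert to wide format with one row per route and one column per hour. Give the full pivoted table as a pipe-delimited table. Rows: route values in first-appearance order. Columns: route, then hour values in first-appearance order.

| route | 13h | 06h | 16h |
| RT012 | 158 | 340 | 712 |
| RT013 | 980 | 312 | 926 |
| RT014 | 582 | 220 | 445 |

Columns: route plus the 3 distinct hour values (13h, 06h, 16h).
For example, row RT012 column 13h takes riders=158 from the long row (RT012, 13h).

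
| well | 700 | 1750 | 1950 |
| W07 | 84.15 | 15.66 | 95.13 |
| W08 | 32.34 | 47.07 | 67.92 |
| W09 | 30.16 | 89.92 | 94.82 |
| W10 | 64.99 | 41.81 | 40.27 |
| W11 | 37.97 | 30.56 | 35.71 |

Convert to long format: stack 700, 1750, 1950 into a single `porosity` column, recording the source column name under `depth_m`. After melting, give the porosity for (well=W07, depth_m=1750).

Unpivoting turns each (well, wide-column) pair into one long row.
The wide cell at row W07, column 1750 holds 15.66, so the long row (W07, 1750) has porosity=15.66.

15.66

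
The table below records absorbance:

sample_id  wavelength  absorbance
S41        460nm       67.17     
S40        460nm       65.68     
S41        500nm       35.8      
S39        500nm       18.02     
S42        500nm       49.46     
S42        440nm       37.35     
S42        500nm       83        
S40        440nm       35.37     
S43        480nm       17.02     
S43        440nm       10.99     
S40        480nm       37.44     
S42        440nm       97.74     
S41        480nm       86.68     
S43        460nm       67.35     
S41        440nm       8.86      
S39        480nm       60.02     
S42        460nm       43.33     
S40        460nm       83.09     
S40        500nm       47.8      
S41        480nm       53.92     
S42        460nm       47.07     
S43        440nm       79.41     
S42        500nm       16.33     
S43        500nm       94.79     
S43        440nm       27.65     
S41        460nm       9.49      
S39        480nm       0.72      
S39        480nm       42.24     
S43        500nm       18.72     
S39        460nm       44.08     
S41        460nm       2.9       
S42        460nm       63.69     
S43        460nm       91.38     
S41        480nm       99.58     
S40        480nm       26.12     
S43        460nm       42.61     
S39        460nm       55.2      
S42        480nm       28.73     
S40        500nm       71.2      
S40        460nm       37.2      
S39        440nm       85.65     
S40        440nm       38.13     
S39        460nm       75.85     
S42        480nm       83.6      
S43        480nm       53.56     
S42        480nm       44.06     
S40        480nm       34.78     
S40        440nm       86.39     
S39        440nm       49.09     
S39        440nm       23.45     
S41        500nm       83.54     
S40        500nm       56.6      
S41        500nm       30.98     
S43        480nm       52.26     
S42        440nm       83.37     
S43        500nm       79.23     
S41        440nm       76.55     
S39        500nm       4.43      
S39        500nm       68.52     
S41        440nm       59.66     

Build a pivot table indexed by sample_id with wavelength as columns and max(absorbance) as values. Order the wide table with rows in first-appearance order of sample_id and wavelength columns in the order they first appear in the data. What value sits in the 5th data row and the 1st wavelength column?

With rows in first-appearance order of sample_id, row 5 is sample_id=S43. wavelength columns in first-appearance order: 460nm, 500nm, 440nm, 480nm; column 1 is 460nm.
Long rows with sample_id=S43, wavelength=460nm: max(67.35, 91.38, 42.61) = 91.38.

91.38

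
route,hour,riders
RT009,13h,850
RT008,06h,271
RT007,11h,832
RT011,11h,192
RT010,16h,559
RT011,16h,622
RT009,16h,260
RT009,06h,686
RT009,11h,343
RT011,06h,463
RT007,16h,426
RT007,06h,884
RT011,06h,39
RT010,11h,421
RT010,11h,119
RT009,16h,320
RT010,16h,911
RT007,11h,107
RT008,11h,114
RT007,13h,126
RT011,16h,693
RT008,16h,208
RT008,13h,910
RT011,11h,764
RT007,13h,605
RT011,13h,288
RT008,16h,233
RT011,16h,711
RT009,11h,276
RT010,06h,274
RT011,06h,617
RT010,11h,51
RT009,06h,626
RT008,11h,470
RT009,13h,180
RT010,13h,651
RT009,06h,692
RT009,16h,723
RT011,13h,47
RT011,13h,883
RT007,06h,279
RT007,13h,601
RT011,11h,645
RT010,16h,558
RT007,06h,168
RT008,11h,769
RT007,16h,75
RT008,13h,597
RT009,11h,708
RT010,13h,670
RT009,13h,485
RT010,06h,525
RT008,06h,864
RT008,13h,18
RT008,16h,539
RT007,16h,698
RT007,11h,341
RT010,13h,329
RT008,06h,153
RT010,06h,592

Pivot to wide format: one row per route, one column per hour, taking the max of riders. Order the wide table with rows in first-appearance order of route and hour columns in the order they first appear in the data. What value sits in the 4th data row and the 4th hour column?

711

With rows in first-appearance order of route, row 4 is route=RT011. hour columns in first-appearance order: 13h, 06h, 11h, 16h; column 4 is 16h.
Long rows with route=RT011, hour=16h: max(622, 693, 711) = 711.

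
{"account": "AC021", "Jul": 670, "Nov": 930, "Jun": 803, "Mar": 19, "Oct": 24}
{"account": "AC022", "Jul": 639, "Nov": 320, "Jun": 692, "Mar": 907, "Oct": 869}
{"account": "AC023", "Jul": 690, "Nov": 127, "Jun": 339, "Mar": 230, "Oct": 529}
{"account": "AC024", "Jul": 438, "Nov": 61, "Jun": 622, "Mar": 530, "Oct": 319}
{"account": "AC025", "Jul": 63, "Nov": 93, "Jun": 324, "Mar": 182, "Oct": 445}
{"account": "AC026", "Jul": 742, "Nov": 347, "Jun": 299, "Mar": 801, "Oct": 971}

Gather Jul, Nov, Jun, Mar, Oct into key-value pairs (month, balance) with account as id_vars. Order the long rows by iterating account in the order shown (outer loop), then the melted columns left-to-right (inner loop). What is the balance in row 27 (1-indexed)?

347

30 rows total (6 × 5). Row 27: index ⌊(27-1)/5⌋ = 5 into account → AC026; (27-1) mod 5 = 1 into the melted columns → Nov.
So row 27 is (AC026, Nov, 347); balance = 347.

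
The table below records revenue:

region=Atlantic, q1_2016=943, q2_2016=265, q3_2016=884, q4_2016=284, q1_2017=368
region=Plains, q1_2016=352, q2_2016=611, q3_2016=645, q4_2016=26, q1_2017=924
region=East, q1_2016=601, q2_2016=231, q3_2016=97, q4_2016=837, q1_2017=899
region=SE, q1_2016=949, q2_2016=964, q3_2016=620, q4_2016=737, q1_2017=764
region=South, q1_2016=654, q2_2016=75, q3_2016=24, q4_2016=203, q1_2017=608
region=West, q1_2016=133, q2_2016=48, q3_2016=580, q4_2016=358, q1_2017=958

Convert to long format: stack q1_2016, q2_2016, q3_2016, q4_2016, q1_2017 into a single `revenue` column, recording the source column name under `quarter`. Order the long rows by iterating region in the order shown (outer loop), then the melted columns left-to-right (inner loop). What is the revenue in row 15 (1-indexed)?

899

30 rows total (6 × 5). Row 15: index ⌊(15-1)/5⌋ = 2 into region → East; (15-1) mod 5 = 4 into the melted columns → q1_2017.
So row 15 is (East, q1_2017, 899); revenue = 899.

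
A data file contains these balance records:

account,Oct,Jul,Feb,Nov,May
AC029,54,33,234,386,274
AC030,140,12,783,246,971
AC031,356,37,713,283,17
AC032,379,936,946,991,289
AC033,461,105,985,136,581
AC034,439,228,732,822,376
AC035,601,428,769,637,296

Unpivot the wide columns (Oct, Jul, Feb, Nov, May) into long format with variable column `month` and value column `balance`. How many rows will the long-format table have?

35

7 account values × 5 melted columns = 35 rows.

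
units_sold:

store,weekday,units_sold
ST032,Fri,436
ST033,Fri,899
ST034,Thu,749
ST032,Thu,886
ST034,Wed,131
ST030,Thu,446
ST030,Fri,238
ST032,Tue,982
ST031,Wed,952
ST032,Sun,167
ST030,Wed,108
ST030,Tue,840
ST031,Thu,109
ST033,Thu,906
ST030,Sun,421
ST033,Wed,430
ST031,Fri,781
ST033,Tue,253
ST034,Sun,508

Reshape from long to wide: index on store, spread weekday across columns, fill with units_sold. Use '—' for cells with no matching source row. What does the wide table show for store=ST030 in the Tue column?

840

The long row with store=ST030, weekday=Tue has units_sold=840.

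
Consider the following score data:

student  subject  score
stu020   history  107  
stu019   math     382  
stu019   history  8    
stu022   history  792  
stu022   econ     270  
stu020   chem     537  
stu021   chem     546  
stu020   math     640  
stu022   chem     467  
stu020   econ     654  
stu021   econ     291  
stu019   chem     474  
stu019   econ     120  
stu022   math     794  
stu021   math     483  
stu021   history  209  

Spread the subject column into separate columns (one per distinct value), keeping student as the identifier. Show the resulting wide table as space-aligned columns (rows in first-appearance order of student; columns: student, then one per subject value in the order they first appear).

Columns: student plus the 4 distinct subject values (history, math, econ, chem).
For example, row stu020 column history takes score=107 from the long row (stu020, history).

student  history  math  econ  chem
stu020   107      640   654   537 
stu019   8        382   120   474 
stu022   792      794   270   467 
stu021   209      483   291   546 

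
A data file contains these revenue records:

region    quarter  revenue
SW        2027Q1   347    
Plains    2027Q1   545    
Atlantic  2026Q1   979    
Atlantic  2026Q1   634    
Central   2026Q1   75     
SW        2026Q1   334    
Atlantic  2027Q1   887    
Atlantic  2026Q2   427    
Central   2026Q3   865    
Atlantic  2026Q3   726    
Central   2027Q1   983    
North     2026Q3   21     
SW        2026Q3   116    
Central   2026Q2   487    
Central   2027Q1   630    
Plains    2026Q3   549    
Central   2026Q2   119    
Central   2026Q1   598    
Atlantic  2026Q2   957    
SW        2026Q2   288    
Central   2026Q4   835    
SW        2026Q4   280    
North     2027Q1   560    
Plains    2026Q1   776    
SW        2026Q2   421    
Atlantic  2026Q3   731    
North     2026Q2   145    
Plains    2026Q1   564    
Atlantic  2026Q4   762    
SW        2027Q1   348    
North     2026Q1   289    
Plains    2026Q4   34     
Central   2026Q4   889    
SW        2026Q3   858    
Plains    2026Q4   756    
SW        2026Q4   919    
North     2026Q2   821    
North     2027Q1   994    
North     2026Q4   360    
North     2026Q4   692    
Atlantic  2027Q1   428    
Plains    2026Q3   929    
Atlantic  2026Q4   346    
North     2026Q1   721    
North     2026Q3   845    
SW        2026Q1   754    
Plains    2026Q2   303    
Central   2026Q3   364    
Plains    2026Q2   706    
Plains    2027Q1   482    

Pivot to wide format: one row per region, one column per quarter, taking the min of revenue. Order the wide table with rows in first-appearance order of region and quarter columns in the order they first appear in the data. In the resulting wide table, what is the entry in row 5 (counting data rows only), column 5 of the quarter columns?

With rows in first-appearance order of region, row 5 is region=North. quarter columns in first-appearance order: 2027Q1, 2026Q1, 2026Q2, 2026Q3, 2026Q4; column 5 is 2026Q4.
Long rows with region=North, quarter=2026Q4: min(360, 692) = 360.

360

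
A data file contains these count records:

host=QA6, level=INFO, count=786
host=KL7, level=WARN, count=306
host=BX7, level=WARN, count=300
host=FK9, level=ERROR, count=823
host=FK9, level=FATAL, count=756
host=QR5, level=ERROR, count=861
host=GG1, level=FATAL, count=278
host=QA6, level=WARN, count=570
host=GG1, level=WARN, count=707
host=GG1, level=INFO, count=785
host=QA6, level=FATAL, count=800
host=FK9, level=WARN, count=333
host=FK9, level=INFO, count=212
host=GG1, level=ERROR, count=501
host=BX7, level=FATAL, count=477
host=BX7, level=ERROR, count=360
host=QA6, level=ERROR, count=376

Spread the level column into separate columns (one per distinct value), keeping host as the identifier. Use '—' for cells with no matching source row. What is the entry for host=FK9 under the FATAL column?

The long row with host=FK9, level=FATAL has count=756.

756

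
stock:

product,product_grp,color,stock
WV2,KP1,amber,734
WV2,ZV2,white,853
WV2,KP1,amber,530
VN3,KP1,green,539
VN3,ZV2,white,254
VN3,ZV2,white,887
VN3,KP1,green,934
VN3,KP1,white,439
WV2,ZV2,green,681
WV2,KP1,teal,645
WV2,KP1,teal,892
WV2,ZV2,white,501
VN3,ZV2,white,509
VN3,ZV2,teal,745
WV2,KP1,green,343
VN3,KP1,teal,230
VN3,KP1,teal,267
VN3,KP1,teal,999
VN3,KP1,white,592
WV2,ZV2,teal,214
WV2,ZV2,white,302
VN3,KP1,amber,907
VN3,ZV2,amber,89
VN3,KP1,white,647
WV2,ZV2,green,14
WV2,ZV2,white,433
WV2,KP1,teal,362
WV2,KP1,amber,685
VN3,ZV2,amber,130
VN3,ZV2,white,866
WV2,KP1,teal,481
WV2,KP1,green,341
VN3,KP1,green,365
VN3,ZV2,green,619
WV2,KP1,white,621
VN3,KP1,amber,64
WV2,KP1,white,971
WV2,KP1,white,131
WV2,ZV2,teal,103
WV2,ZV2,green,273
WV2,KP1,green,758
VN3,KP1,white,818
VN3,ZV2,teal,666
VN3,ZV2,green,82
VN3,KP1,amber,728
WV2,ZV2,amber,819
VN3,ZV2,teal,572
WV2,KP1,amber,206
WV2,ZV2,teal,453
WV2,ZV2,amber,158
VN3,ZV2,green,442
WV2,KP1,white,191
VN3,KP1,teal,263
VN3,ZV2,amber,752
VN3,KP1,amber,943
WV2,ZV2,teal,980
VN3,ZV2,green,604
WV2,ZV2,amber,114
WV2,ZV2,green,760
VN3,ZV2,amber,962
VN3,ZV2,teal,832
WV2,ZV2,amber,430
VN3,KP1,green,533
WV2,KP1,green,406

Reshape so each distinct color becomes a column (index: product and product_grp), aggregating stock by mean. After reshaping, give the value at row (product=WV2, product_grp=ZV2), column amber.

Rows with product=WV2, product_grp=ZV2 and color=amber: stock values are 819, 158, 114, 430.
(819 + 158 + 114 + 430) / 4 = 380.25.

380.25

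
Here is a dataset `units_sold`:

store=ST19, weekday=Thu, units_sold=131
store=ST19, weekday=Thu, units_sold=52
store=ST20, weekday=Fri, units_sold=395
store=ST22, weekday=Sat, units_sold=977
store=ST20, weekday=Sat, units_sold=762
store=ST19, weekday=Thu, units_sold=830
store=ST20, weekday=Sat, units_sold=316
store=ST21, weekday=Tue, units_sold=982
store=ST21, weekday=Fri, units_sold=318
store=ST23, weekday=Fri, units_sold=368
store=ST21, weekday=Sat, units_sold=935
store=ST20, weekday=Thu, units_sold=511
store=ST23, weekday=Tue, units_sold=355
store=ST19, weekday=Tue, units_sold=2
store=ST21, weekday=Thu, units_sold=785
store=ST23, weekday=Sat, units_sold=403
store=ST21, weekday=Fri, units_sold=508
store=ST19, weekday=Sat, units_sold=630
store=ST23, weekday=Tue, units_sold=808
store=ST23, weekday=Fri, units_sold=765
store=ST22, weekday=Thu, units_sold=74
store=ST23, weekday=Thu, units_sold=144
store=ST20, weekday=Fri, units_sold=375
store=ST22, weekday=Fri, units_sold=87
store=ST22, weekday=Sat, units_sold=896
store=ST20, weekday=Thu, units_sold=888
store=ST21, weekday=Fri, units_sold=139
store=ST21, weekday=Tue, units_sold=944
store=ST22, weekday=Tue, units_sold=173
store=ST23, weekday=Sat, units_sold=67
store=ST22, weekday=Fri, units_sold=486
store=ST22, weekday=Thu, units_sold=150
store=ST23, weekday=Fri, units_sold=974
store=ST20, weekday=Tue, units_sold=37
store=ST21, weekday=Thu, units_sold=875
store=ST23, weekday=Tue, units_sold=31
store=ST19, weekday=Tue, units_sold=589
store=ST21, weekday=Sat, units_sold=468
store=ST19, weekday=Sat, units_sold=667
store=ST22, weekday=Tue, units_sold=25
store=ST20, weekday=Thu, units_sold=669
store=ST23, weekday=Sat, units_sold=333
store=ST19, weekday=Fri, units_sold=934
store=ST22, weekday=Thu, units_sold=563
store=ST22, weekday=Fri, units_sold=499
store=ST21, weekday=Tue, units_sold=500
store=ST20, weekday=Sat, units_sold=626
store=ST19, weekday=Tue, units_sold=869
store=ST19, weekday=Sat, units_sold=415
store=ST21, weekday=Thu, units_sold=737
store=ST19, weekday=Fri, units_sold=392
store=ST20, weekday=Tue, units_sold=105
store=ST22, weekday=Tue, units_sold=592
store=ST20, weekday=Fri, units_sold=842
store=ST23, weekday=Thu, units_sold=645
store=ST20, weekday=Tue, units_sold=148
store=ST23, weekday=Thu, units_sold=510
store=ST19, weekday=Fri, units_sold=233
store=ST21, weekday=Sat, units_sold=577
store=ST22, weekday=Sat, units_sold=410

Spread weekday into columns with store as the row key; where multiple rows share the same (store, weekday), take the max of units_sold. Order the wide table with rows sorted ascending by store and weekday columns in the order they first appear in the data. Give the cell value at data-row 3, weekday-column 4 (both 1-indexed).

With rows sorted ascending by store, row 3 is store=ST21. weekday columns in first-appearance order: Thu, Fri, Sat, Tue; column 4 is Tue.
Long rows with store=ST21, weekday=Tue: max(982, 944, 500) = 982.

982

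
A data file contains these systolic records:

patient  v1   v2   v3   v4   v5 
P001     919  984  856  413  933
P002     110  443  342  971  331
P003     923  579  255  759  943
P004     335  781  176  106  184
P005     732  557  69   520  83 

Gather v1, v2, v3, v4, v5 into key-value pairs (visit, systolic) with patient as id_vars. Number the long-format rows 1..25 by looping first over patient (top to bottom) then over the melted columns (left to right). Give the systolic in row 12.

25 rows total (5 × 5). Row 12: index ⌊(12-1)/5⌋ = 2 into patient → P003; (12-1) mod 5 = 1 into the melted columns → v2.
So row 12 is (P003, v2, 579); systolic = 579.

579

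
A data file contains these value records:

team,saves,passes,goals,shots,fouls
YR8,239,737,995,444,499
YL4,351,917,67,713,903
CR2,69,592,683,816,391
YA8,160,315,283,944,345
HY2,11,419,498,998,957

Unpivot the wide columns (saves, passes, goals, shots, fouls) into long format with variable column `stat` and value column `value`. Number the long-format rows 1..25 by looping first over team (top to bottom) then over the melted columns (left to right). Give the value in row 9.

713

25 rows total (5 × 5). Row 9: index ⌊(9-1)/5⌋ = 1 into team → YL4; (9-1) mod 5 = 3 into the melted columns → shots.
So row 9 is (YL4, shots, 713); value = 713.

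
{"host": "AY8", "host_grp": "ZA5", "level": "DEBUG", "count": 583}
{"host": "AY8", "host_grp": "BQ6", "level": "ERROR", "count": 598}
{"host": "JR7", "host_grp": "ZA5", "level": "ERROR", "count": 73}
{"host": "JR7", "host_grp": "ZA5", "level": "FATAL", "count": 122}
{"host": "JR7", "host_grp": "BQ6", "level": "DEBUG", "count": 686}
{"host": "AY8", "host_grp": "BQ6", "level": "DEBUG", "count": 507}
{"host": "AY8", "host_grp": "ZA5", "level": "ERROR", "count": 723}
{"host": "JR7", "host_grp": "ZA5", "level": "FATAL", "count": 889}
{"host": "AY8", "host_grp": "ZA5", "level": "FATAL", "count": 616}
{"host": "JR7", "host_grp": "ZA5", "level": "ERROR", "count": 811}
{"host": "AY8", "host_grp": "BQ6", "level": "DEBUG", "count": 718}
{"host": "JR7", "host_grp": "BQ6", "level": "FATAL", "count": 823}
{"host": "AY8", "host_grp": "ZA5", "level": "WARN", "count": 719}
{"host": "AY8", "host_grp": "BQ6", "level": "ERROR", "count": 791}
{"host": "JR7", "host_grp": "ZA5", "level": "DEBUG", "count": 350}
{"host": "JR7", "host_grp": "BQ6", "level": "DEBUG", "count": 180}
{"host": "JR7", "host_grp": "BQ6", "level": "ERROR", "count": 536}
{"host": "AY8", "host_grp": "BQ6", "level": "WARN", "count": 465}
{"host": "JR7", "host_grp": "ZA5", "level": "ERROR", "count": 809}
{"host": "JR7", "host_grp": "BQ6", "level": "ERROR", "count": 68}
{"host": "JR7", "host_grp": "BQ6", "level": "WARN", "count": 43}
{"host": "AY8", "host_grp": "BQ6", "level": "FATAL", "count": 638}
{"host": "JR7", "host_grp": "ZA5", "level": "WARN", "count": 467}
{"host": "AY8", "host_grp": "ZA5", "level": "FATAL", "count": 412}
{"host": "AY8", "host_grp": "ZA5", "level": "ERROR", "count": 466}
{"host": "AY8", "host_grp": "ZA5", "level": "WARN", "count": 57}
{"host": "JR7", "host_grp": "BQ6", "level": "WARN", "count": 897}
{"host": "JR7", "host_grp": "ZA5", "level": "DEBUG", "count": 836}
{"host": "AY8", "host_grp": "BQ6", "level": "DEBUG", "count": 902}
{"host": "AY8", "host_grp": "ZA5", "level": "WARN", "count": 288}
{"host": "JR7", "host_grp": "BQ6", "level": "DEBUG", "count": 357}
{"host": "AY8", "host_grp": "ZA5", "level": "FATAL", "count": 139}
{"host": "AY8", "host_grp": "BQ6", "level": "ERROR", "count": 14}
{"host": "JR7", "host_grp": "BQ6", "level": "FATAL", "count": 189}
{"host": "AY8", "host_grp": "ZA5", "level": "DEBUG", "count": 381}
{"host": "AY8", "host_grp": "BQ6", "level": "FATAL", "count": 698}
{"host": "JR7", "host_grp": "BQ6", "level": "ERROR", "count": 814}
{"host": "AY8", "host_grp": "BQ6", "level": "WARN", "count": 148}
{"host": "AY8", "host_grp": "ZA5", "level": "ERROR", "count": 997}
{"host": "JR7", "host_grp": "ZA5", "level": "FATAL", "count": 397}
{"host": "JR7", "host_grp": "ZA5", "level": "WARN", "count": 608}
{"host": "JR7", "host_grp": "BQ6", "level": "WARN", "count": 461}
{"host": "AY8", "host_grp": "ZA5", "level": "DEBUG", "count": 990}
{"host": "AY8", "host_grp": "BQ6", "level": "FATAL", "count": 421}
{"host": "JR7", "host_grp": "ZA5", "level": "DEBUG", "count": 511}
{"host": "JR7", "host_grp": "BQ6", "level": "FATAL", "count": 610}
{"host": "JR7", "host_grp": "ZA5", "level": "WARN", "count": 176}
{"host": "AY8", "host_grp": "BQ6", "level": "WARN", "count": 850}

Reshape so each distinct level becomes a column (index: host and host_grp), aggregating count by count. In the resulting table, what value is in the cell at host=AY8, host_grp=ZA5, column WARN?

3

Rows with host=AY8, host_grp=ZA5 and level=WARN: count values are 719, 57, 288.
3 rows match — count = 3.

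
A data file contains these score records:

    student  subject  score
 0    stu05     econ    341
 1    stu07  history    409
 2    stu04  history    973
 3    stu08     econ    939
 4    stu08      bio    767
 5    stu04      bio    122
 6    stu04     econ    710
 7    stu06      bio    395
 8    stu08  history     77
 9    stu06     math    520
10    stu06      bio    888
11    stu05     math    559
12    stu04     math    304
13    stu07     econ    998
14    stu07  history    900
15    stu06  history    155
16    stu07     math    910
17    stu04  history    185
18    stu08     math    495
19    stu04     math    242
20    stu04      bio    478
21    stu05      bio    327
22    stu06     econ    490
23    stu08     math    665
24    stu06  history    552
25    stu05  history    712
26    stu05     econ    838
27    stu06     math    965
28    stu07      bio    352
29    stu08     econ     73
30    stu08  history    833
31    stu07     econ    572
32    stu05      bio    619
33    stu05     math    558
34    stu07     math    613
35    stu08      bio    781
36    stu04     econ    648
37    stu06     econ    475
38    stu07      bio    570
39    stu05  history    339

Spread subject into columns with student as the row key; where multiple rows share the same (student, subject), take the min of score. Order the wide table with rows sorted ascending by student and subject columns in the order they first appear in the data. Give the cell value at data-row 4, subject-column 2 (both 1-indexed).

With rows sorted ascending by student, row 4 is student=stu07. subject columns in first-appearance order: econ, history, bio, math; column 2 is history.
Long rows with student=stu07, subject=history: min(409, 900) = 409.

409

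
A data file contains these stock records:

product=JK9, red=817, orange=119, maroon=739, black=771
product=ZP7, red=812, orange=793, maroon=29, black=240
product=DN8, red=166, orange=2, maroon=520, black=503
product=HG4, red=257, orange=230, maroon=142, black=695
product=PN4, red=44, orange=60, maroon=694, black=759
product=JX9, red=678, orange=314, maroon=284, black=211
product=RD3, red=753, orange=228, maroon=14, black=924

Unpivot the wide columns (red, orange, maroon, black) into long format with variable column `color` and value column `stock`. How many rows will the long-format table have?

7 product values × 4 melted columns = 28 rows.

28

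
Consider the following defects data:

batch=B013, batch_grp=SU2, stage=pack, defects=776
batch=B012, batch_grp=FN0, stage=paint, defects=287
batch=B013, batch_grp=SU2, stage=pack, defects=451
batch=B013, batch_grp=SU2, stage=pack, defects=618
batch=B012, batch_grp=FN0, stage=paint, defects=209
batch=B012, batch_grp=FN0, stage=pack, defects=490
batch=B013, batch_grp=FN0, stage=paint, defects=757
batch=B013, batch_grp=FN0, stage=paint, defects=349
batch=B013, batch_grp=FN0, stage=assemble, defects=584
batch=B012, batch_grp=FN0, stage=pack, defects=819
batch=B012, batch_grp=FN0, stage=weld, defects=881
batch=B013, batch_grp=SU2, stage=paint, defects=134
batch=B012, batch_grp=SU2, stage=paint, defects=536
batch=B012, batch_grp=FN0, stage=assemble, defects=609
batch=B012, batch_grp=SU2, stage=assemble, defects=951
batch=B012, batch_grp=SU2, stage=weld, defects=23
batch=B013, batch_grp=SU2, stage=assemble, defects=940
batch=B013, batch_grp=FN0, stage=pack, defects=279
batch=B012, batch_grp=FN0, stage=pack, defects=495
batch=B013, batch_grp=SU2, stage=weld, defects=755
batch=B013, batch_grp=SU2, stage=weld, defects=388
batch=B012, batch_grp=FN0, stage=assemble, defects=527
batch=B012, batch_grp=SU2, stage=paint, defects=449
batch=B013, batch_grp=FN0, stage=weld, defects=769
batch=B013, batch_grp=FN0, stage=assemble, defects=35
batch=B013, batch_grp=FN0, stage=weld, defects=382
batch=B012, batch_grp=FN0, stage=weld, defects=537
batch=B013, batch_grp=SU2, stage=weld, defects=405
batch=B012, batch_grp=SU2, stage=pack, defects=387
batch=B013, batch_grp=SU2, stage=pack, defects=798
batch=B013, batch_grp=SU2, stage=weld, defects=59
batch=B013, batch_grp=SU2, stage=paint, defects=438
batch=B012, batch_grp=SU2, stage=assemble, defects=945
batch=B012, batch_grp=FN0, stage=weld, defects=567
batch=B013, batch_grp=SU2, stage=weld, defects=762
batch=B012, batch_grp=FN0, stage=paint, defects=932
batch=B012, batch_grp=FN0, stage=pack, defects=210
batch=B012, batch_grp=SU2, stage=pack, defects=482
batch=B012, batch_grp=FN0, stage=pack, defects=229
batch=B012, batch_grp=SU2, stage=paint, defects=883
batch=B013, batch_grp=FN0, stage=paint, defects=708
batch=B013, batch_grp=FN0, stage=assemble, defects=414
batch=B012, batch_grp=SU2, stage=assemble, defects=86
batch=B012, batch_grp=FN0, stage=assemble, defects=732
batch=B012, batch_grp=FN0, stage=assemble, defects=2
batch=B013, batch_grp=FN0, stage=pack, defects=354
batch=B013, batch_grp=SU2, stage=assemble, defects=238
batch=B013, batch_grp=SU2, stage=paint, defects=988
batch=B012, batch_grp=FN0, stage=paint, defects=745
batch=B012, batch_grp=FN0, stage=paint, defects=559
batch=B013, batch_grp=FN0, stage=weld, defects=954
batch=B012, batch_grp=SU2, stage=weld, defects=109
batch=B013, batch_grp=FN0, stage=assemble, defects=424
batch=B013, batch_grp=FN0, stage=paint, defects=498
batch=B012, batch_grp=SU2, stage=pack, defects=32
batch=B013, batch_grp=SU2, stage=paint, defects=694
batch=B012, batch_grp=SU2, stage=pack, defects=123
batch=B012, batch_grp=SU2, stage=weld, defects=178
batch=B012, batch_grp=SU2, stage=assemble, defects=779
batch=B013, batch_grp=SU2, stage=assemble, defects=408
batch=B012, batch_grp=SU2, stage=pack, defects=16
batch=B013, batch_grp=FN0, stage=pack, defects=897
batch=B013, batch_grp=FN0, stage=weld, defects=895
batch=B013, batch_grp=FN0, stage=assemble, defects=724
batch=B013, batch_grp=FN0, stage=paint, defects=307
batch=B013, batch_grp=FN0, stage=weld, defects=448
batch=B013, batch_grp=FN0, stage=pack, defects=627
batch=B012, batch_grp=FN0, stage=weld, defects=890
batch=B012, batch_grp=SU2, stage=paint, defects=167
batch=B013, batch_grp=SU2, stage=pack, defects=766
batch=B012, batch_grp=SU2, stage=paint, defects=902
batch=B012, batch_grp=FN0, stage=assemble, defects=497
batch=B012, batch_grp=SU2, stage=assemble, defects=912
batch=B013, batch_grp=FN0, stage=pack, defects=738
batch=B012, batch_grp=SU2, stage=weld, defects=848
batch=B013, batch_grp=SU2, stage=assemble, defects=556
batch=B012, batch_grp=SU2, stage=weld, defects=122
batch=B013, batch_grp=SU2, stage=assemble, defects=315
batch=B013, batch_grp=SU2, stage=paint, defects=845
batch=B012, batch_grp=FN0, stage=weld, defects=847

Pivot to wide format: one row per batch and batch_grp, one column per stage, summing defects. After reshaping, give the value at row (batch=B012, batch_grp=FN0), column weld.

3722

Rows with batch=B012, batch_grp=FN0 and stage=weld: defects values are 881, 537, 567, 890, 847.
881 + 537 + 567 + 890 + 847 = 3722.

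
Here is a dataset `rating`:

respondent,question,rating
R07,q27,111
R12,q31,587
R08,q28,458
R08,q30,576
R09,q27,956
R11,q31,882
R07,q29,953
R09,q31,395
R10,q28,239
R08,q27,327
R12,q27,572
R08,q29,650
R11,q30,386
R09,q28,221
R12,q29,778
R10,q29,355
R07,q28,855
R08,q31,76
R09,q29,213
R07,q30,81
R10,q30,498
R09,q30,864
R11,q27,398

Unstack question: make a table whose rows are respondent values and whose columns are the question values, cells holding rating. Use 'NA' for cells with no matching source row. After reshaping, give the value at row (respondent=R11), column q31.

882

The long row with respondent=R11, question=q31 has rating=882.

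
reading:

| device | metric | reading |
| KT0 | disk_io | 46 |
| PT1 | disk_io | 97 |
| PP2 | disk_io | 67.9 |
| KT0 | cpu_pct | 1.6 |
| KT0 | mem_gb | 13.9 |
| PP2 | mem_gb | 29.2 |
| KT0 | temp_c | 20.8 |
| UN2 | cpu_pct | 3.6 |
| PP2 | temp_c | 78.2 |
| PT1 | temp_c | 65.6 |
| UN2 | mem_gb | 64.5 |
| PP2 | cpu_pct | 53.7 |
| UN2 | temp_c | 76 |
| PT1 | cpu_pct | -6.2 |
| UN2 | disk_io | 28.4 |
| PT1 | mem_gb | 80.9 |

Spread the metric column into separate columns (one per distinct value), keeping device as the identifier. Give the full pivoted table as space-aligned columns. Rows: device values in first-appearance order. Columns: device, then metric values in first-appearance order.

Columns: device plus the 4 distinct metric values (disk_io, cpu_pct, mem_gb, temp_c).
For example, row KT0 column disk_io takes reading=46 from the long row (KT0, disk_io).

device  disk_io  cpu_pct  mem_gb  temp_c
KT0     46       1.6      13.9    20.8  
PT1     97       -6.2     80.9    65.6  
PP2     67.9     53.7     29.2    78.2  
UN2     28.4     3.6      64.5    76    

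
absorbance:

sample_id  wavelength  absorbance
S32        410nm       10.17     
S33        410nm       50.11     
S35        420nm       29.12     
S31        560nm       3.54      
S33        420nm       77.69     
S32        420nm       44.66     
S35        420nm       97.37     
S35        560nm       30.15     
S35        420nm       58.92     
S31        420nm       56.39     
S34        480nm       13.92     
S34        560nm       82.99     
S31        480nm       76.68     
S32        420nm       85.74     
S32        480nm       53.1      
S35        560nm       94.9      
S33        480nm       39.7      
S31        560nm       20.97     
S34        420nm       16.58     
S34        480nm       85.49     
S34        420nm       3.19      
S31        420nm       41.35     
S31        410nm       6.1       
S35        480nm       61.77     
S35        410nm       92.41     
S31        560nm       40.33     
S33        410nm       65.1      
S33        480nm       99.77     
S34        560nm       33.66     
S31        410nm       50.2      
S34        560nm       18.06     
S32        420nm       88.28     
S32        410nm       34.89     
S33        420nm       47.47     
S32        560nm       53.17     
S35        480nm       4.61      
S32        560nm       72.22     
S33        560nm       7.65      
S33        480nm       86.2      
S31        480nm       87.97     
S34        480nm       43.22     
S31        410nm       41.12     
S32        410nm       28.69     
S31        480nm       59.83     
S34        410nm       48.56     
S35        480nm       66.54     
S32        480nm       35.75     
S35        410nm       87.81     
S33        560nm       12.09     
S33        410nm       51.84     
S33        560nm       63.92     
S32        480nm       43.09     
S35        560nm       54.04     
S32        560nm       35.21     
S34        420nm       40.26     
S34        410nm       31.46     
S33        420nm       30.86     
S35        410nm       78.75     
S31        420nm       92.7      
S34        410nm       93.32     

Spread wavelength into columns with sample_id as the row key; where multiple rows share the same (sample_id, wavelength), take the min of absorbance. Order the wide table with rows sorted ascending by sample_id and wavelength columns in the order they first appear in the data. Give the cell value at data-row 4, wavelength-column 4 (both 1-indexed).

With rows sorted ascending by sample_id, row 4 is sample_id=S34. wavelength columns in first-appearance order: 410nm, 420nm, 560nm, 480nm; column 4 is 480nm.
Long rows with sample_id=S34, wavelength=480nm: min(13.92, 85.49, 43.22) = 13.92.

13.92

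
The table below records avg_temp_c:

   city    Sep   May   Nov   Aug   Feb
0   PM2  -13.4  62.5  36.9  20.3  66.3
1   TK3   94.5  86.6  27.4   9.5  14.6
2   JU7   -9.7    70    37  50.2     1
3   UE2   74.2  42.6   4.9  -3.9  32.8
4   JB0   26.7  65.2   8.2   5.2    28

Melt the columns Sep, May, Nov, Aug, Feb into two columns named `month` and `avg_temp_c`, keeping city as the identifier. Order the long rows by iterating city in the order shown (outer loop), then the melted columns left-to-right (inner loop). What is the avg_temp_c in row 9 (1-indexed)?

9.5

25 rows total (5 × 5). Row 9: index ⌊(9-1)/5⌋ = 1 into city → TK3; (9-1) mod 5 = 3 into the melted columns → Aug.
So row 9 is (TK3, Aug, 9.5); avg_temp_c = 9.5.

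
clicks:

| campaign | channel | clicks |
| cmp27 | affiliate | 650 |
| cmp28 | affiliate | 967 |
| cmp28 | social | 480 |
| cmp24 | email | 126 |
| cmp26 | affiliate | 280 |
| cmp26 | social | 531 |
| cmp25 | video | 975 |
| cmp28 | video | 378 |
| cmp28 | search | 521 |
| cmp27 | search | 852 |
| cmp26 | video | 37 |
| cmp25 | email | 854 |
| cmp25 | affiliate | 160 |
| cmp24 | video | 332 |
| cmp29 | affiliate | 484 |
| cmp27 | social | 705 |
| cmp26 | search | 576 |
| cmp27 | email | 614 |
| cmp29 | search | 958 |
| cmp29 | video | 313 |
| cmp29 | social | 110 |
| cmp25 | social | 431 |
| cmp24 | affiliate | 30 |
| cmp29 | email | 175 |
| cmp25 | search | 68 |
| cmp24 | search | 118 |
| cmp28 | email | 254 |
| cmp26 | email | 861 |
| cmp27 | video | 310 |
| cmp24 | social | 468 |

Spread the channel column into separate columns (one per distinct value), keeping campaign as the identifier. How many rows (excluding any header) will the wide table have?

6

6 distinct campaign values → 6 rows.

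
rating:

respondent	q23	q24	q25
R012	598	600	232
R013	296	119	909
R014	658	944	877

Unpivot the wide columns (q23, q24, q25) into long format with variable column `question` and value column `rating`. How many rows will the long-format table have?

3 respondent values × 3 melted columns = 9 rows.

9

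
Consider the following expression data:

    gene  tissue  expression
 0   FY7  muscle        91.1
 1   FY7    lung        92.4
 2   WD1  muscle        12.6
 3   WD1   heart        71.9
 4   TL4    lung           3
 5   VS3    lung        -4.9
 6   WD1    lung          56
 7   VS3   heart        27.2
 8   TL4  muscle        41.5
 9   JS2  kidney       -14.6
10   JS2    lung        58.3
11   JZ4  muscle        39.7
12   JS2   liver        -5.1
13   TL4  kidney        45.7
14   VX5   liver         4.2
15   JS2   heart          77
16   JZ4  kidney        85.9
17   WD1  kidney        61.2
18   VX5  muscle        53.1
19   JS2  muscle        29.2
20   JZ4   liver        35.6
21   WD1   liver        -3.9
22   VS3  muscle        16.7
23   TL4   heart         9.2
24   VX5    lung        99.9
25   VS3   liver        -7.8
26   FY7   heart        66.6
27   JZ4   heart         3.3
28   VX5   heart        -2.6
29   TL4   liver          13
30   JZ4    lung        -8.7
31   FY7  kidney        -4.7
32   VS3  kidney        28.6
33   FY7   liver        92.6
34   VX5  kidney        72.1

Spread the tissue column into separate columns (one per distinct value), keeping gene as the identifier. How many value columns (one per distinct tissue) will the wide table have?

5

5 distinct tissue values: lung, liver, kidney, heart, muscle.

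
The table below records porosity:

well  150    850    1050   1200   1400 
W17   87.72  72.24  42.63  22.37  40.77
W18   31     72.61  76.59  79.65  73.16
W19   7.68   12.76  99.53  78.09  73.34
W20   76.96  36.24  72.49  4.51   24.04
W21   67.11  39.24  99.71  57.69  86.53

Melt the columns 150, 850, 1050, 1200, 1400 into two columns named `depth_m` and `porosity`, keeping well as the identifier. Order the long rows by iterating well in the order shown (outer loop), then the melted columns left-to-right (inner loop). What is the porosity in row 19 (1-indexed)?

25 rows total (5 × 5). Row 19: index ⌊(19-1)/5⌋ = 3 into well → W20; (19-1) mod 5 = 3 into the melted columns → 1200.
So row 19 is (W20, 1200, 4.51); porosity = 4.51.

4.51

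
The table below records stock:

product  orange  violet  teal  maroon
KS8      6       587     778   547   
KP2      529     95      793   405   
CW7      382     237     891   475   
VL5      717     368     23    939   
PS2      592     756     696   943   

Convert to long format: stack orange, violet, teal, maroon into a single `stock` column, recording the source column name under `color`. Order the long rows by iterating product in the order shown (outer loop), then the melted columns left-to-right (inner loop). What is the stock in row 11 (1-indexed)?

891

20 rows total (5 × 4). Row 11: index ⌊(11-1)/4⌋ = 2 into product → CW7; (11-1) mod 4 = 2 into the melted columns → teal.
So row 11 is (CW7, teal, 891); stock = 891.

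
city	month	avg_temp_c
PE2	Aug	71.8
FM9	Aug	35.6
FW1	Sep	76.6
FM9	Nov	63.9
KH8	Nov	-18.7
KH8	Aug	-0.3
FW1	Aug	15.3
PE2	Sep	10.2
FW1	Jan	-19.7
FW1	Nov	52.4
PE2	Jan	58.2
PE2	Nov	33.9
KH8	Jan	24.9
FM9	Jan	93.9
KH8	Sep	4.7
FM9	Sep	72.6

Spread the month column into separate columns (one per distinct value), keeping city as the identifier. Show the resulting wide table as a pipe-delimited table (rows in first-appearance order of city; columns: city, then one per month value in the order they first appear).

| city | Aug | Sep | Nov | Jan |
| PE2 | 71.8 | 10.2 | 33.9 | 58.2 |
| FM9 | 35.6 | 72.6 | 63.9 | 93.9 |
| FW1 | 15.3 | 76.6 | 52.4 | -19.7 |
| KH8 | -0.3 | 4.7 | -18.7 | 24.9 |

Columns: city plus the 4 distinct month values (Aug, Sep, Nov, Jan).
For example, row PE2 column Aug takes avg_temp_c=71.8 from the long row (PE2, Aug).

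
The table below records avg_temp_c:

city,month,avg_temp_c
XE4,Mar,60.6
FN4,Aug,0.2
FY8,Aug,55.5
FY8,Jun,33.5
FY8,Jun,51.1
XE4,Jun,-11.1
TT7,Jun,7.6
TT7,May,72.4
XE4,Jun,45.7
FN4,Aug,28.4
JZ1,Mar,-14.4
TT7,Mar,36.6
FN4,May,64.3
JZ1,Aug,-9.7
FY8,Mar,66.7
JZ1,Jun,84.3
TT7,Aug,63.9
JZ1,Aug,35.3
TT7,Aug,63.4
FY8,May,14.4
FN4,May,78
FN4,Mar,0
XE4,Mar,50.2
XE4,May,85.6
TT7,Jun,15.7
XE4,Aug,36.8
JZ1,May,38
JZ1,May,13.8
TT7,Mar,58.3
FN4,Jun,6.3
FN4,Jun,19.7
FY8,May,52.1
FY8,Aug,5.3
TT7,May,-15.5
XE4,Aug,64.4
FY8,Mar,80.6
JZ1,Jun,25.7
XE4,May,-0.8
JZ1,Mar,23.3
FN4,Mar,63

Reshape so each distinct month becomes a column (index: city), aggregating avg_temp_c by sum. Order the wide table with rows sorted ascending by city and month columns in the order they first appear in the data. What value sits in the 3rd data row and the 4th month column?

With rows sorted ascending by city, row 3 is city=JZ1. month columns in first-appearance order: Mar, Aug, Jun, May; column 4 is May.
Long rows with city=JZ1, month=May: 38 + 13.8 = 51.8.

51.8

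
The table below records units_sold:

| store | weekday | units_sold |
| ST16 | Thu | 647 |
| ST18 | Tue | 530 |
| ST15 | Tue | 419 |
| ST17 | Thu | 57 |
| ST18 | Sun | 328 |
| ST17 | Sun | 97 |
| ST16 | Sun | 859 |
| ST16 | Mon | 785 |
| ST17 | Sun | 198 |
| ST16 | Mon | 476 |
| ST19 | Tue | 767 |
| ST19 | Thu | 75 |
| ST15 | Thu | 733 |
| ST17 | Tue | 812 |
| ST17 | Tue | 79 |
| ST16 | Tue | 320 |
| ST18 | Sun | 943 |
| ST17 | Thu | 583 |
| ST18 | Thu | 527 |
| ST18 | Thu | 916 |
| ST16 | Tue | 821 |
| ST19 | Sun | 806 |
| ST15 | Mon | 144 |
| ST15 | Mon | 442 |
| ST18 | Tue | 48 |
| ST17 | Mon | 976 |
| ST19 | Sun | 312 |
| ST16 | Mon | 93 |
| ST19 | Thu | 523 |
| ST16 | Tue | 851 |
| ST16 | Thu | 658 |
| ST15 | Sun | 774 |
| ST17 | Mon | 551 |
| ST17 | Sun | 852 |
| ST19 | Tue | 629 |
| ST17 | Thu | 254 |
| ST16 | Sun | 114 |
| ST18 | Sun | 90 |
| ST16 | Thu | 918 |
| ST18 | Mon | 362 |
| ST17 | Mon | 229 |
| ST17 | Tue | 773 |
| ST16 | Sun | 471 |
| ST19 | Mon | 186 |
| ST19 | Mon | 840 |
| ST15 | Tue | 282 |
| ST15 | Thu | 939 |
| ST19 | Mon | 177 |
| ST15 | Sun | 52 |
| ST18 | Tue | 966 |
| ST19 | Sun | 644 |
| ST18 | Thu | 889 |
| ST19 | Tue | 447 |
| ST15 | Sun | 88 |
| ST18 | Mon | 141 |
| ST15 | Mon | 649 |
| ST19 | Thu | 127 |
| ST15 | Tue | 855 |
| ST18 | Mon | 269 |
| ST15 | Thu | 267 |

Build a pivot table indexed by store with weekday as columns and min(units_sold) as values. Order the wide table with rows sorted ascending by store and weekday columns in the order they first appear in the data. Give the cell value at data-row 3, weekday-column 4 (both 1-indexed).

With rows sorted ascending by store, row 3 is store=ST17. weekday columns in first-appearance order: Thu, Tue, Sun, Mon; column 4 is Mon.
Long rows with store=ST17, weekday=Mon: min(976, 551, 229) = 229.

229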